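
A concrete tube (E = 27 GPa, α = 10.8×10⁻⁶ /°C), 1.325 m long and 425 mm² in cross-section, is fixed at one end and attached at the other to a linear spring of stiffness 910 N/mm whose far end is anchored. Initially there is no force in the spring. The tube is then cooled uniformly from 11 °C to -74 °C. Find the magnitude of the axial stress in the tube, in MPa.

If the spring were absent the tube would shorten by αΔT L = 10.8×10⁻⁶ × 85 × 1325 = 1.216 mm.
With a force P in the spring, the elastic change of the tube is PL/(AE) and that of the spring is P/k; compatibility requires their sum to equal δ_free.
So P = δ_free / [L/(AE) + 1/k] = 1.216 / [ 1325/(425×27×10³) + 1/(910) ].
P = 1.216 / 0.001214 = 1002 N.
σ = P/A = 1002/425 = 2.357 MPa.

σ ≈ 2.36 MPa (tensile)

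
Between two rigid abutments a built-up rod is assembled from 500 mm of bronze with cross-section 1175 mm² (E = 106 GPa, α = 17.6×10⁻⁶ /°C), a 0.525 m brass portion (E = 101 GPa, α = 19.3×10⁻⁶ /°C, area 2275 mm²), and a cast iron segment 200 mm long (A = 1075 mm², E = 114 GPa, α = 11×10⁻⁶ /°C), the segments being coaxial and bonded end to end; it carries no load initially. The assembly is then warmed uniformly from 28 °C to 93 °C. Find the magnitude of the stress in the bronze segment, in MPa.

σ ≈ 147 MPa (compressive)

If the supports were absent, the total length change would be Σ αᵢΔT Lᵢ = 17.6×10⁻⁶×65×500 + 19.3×10⁻⁶×65×525 + 11×10⁻⁶×65×200 = 1.374 mm.
The rigid supports impose zero overall length change; the single axial force P common to all segments must satisfy P Σ Lᵢ/(AᵢEᵢ) = δ_free.
Σ Lᵢ/(AᵢEᵢ) = 500/(1175×106×10³) + 525/(2275×101×10³) + 200/(1075×114×10³) = 7.931×10⁻⁶ mm/N.
P = 1.374 / 7.931×10⁻⁶ = 173200 N = 173.2 kN, compressive.
σ_{bronze} = P / A = 173200 / 1175 = 147.4 MPa.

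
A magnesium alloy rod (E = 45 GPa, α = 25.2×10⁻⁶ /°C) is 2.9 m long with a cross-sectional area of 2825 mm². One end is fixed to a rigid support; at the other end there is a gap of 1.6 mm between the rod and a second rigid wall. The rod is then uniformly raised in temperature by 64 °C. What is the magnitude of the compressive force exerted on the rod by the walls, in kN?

P ≈ 135 kN

Free thermal elongation = αΔT L = 25.2×10⁻⁶ × 64 × 2900 = 4.677 mm.
The gap closes (δ_free > 1.6 mm) and the wall then resists a further 4.677 − 1.6 = 3.077 mm of expansion.
That suppressed elongation corresponds to σ = E·Δ/L = 45×10³ × 3.077/2900 = 47.75 MPa.
Force on the wall = σA = 47.75 × 2825 mm² = 134.9 kN.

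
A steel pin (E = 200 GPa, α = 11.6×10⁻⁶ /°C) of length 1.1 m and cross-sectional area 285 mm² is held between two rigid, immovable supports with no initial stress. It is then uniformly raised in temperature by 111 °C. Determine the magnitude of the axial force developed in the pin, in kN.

Full restraint means ε = 0, so the stress is σ = EαΔT = 200×10³ × 11.6×10⁻⁶ × 111 = 257.5 MPa.
Axial force P = σA = 257.5 × 285 = 73390 N = 73.39 kN, compressive.

P ≈ 73.4 kN (compressive)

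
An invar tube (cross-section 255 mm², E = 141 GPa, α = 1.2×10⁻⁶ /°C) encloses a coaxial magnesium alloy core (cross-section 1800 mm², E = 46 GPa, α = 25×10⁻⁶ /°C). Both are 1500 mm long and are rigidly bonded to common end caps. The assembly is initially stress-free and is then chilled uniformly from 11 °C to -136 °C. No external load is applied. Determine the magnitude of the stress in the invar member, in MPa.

Both members must finish at the same length. With the larger α, the magnesium alloy tends to over-contract; the plates restrain it, putting the magnesium alloy in tension and the invar in compression. With no external load the two internal forces are equal and opposite, magnitude P.
Compatibility of the two members (thermal + elastic change equal): (α₁ − α₂)ΔT = P·[1/(A₁E₁) + 1/(A₂E₂)].
|α₁ − α₂|·ΔT = 23.8×10⁻⁶ × 147 = 0.003499.
1/(A₁E₁) + 1/(A₂E₂) = 1/(255×141×10³) + 1/(1800×46×10³) = 3.989×10⁻⁸ N⁻¹.
So P = 0.003499 / 3.989×10⁻⁸ = 87.71 kN.
σ_{invar} = P/A₁ = 87710/255 = 343.9 MPa, compressive.

σ ≈ 344 MPa (compressive)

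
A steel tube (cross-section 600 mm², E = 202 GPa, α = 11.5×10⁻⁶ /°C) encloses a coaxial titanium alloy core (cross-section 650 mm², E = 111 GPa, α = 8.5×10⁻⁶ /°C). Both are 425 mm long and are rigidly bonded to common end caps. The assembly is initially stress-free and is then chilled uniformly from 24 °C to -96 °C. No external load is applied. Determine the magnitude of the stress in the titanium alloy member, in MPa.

σ ≈ 25 MPa (compressive)

Equilibrium of a rigid end plate with no external load gives equal and opposite internal forces ±P in the two members. Since α_{steel} > α_{titanium alloy}, cooling drives the steel into tension and the titanium alloy into compression.
Equating the net (thermal + elastic) strains gives |α₁ − α₂|·ΔT = P·[1/(A₁E₁) + 1/(A₂E₂)].
|α₁ − α₂|·ΔT = 3×10⁻⁶ × 120 = 0.00036.
1/(A₁E₁) + 1/(A₂E₂) = 1/(600×202×10³) + 1/(650×111×10³) = 2.211×10⁻⁸ N⁻¹.
So P = 0.00036 / 2.211×10⁻⁸ = 16.28 kN.
σ_{titanium alloy} = P/A₂ = 16280/650 = 25.05 MPa, compressive.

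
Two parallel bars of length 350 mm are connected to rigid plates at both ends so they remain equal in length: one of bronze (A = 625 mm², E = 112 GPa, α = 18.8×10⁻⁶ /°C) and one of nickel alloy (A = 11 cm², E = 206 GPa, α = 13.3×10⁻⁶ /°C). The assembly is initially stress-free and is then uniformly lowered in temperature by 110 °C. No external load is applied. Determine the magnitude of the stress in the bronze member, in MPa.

Equilibrium of a rigid end plate with no external load gives equal and opposite internal forces ±P in the two members. Since α_{bronze} > α_{nickel alloy}, cooling drives the bronze into tension and the nickel alloy into compression.
Setting the final lengths equal and cancelling L: (α₁ − α₂)ΔT = P/(A₁E₁) + P/(A₂E₂).
|α₁ − α₂|·ΔT = 5.5×10⁻⁶ × 110 = 0.000605.
1/(A₁E₁) + 1/(A₂E₂) = 1/(625×112×10³) + 1/(1100×206×10³) = 1.87×10⁻⁸ N⁻¹.
P = 0.000605 / 1.87×10⁻⁸ = 32360 N = 32.36 kN.
σ_{bronze} = P/A₁ = 32360/625 = 51.77 MPa, tensile.

σ ≈ 51.8 MPa (tensile)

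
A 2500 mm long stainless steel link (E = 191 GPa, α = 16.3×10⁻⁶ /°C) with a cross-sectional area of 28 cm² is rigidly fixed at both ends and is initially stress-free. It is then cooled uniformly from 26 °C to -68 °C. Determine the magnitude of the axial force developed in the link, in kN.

P ≈ 819 kN (tensile)

The ends cannot move, so σ = EαΔT = 191×10³ × 16.3×10⁻⁶ × 94 = 292.7 MPa.
Axial force P = σA = 292.7 × 2800 = 819400 N = 819.4 kN, tensile.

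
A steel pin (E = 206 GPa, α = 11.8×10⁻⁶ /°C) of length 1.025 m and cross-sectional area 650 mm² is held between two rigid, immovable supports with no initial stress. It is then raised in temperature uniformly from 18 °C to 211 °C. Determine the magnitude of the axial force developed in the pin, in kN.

Full restraint means ε = 0, so the stress is σ = EαΔT = 206×10³ × 11.8×10⁻⁶ × 193 = 469.1 MPa.
Then P = σA = 469.1 × 650 mm² = 304.9 kN, compressive.

P ≈ 305 kN (compressive)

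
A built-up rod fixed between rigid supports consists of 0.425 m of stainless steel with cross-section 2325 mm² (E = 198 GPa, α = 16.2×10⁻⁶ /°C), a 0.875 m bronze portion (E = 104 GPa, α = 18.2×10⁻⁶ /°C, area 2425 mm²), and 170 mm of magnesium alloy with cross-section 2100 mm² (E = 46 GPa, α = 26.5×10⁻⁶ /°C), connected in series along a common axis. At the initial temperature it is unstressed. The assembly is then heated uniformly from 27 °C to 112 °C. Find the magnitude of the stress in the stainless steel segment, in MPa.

If the supports were absent, the total length change would be Σ αᵢΔT Lᵢ = 16.2×10⁻⁶×85×425 + 18.2×10⁻⁶×85×875 + 26.5×10⁻⁶×85×170 = 2.322 mm.
The rigid supports impose zero overall length change; the single axial force P common to all segments must satisfy P Σ Lᵢ/(AᵢEᵢ) = δ_free.
Σ Lᵢ/(AᵢEᵢ) = 425/(2325×198×10³) + 875/(2425×104×10³) + 170/(2100×46×10³) = 6.153×10⁻⁶ mm/N.
So P = 2.322 / 6.153×10⁻⁶ = 377.4 kN, compressive.
σ_{stainless steel} = P / A = 377400 / 2325 = 162.3 MPa.

σ ≈ 162 MPa (compressive)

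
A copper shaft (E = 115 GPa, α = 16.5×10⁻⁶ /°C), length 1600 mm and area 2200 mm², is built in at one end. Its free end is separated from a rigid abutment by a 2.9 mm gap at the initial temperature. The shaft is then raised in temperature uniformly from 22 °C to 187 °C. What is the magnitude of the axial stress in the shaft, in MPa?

Unrestrained expansion: δ_free = αΔT L = 16.5×10⁻⁶ × 165 × 1600 = 4.356 mm.
The gap closes (δ_free > 2.9 mm) and the wall then resists a further 4.356 − 2.9 = 1.456 mm of expansion.
Compatibility: PL/(AE) = 1.456 mm, so σ = P/A = E × (1.456/1600) = 104.7 MPa.

σ ≈ 105 MPa (compressive)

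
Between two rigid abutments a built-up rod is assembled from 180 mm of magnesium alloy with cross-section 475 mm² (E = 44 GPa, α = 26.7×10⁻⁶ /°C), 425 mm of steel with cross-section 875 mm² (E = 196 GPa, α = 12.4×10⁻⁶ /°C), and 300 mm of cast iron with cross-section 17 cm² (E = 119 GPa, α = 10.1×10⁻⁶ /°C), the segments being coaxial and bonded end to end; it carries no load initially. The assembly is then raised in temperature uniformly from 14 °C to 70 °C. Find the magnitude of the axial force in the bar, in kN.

P ≈ 58.4 kN (compressive)

If the supports were absent, the total length change would be Σ αᵢΔT Lᵢ = 26.7×10⁻⁶×56×180 + 12.4×10⁻⁶×56×425 + 10.1×10⁻⁶×56×300 = 0.7339 mm.
The rigid supports impose zero overall length change; the single axial force P common to all segments must satisfy P Σ Lᵢ/(AᵢEᵢ) = δ_free.
The series flexibility is Σ Lᵢ/(AᵢEᵢ) = 180/(475×44×10³) + 425/(875×196×10³) + 300/(1700×119×10³) = 1.257×10⁻⁵ mm/N.
Hence P = δ_free / Σ(L/AE) = 0.7339/1.257×10⁻⁵ = 58.37 kN (compressive).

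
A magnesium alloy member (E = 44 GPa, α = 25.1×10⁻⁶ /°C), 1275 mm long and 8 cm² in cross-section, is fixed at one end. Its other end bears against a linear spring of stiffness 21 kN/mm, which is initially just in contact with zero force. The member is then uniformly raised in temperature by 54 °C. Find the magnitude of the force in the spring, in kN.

The unrestrained thermal change is αΔT L = 25.1×10⁻⁶ × 54 × 1275 = 1.728 mm.
With a force P in the spring, the elastic change of the member is PL/(AE) and that of the spring is P/k; compatibility requires their sum to equal δ_free.
So P = δ_free / [L/(AE) + 1/k] = 1.728 / [ 1275/(800×44×10³) + 1/(21×10³) ].
P = 1.728 / 8.384×10⁻⁵ = 20610 N.

P ≈ 20.6 kN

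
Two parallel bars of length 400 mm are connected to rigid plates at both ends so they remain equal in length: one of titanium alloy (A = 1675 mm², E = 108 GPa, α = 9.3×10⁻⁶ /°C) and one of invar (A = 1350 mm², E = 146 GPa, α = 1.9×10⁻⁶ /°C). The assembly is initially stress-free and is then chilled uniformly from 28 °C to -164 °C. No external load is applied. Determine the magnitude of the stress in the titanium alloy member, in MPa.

Equilibrium of a rigid end plate with no external load gives equal and opposite internal forces ±P in the two members. Since α_{titanium alloy} > α_{invar}, cooling drives the titanium alloy into tension and the invar into compression.
Compatibility of the two members (thermal + elastic change equal): (α₁ − α₂)ΔT = P·[1/(A₁E₁) + 1/(A₂E₂)].
|α₁ − α₂|·ΔT = 7.4×10⁻⁶ × 192 = 0.001421.
1/(A₁E₁) + 1/(A₂E₂) = 1/(1675×108×10³) + 1/(1350×146×10³) = 1.06×10⁻⁸ N⁻¹.
So P = 0.001421 / 1.06×10⁻⁸ = 134 kN.
σ_{titanium alloy} = P/A₁ = 134000/1675 = 80.01 MPa, tensile.

σ ≈ 80 MPa (tensile)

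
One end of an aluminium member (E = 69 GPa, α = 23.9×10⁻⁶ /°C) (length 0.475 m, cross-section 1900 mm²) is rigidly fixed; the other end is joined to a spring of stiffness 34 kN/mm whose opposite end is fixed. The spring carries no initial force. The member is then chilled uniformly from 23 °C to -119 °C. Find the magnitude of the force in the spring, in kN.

P ≈ 48.8 kN

The unrestrained thermal change is αΔT L = 23.9×10⁻⁶ × 142 × 475 = 1.612 mm.
Let P be the tensile force in the spring. The member extends elastically by PL/(AE) and the spring stretches by P/k; together these equal δ_free.
So P = δ_free / [L/(AE) + 1/k] = 1.612 / [ 475/(1900×69×10³) + 1/(34×10³) ].
P = 1.612 / 3.303×10⁻⁵ = 48800 N.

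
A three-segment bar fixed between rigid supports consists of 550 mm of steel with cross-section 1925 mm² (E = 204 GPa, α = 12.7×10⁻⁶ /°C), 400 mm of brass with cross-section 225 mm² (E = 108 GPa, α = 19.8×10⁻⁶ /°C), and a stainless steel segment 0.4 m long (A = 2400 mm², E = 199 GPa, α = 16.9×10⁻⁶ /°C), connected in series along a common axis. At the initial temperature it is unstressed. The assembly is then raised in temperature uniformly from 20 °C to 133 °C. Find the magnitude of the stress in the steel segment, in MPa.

σ ≈ 68 MPa (compressive)

With the walls removed the bar would change length by δ_free = Σ αᵢΔT Lᵢ = 12.7×10⁻⁶×113×550 + 19.8×10⁻⁶×113×400 + 16.9×10⁻⁶×113×400 = 2.448 mm.
The walls prevent any net length change, so an axial force P (same in every segment) develops. Compatibility: P · Σ Lᵢ/(AᵢEᵢ) = δ_free.
Σ Lᵢ/(AᵢEᵢ) = 550/(1925×204×10³) + 400/(225×108×10³) + 400/(2400×199×10³) = 1.87×10⁻⁵ mm/N.
Hence P = δ_free / Σ(L/AE) = 2.448/1.87×10⁻⁵ = 130.9 kN (compressive).
σ_{steel} = P / A = 130900 / 1925 = 68.01 MPa.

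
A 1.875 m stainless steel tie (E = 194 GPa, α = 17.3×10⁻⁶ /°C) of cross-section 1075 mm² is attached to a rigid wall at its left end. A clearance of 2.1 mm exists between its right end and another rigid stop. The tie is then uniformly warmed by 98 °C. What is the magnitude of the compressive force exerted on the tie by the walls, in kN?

P ≈ 120 kN

Free thermal elongation = αΔT L = 17.3×10⁻⁶ × 98 × 1875 = 3.179 mm.
The gap closes (δ_free > 2.1 mm) and the wall then resists a further 3.179 − 2.1 = 1.079 mm of expansion.
So σ = E(δ_free − g)/L = 194×10³ × 1.079/1875 = 111.6 MPa.
P = σA = 111.6 × 1075 = 120 kN.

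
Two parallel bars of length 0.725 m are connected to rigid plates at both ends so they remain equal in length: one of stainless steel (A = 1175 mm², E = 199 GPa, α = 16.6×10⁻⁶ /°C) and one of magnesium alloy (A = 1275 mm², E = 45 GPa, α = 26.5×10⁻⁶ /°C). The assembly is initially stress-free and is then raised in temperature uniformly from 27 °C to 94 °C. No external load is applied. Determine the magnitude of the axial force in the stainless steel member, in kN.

The magnesium alloy has the larger α, so on heating it would change length more than the stainless steel if both were free. The rigid plates force a common final length, so the magnesium alloy is put into compression and the stainless steel into tension, with equal and opposite forces P (no external load).
Compatibility of the two members (thermal + elastic change equal): (α₁ − α₂)ΔT = P·[1/(A₁E₁) + 1/(A₂E₂)].
|α₁ − α₂|·ΔT = 9.9×10⁻⁶ × 67 = 0.0006633.
1/(A₁E₁) + 1/(A₂E₂) = 1/(1175×199×10³) + 1/(1275×45×10³) = 2.171×10⁻⁸ N⁻¹.
P = 0.0006633 / 2.171×10⁻⁸ = 30560 N = 30.56 kN.

P ≈ 30.6 kN (tensile in the stainless steel)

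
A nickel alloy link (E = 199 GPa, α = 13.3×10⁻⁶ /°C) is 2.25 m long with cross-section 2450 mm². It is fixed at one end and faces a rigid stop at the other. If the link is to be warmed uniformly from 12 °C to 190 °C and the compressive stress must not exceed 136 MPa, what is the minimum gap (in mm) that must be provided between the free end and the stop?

g ≈ 3.79 mm

With no wall the link would lengthen by αΔT L = 13.3×10⁻⁶ × 178 × 2250 = 5.327 mm.
A stress of 136 MPa corresponds to the wall pushing the link back by σL/E = 136×2250/(199×10³) = 1.538 mm.
So the gap has to take up the difference, g_min = δ_free − σL/E = 5.327 − 1.538 = 3.789 mm.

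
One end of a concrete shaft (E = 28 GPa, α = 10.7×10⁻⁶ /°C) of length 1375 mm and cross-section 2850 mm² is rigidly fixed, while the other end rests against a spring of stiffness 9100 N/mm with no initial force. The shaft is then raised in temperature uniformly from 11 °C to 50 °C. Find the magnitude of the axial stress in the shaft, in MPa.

The unrestrained thermal change is αΔT L = 10.7×10⁻⁶ × 39 × 1375 = 0.5738 mm.
With a force P in the spring, the elastic change of the shaft is PL/(AE) and that of the spring is P/k; compatibility requires their sum to equal δ_free.
So P = δ_free / [L/(AE) + 1/k] = 0.5738 / [ 1375/(2850×28×10³) + 1/(9100) ].
P = 0.5738 / 0.0001271 = 4514 N.
σ = P/A = 4514/2850 = 1.584 MPa.

σ ≈ 1.58 MPa (compressive)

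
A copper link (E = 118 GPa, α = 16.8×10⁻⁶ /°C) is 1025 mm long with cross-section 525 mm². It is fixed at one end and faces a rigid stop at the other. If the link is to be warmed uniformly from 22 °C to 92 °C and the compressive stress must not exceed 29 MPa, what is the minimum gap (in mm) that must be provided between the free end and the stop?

With no wall the link would lengthen by αΔT L = 16.8×10⁻⁶ × 70 × 1025 = 1.205 mm.
A stress of 29 MPa corresponds to the wall pushing the link back by σL/E = 29×1025/(118×10³) = 0.2519 mm.
The gap must absorb the remainder: g_min = 1.205 − 0.2519 = 0.9535 mm.

g ≈ 0.953 mm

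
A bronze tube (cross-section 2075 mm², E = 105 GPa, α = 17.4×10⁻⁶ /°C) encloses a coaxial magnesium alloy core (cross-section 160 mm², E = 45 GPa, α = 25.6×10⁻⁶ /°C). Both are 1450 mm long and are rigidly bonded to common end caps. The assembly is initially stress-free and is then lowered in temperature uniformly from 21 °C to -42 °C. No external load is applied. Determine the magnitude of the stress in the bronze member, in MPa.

σ ≈ 1.74 MPa (compressive)

The magnesium alloy has the larger α, so on cooling it would change length more than the bronze if both were free. The rigid plates force a common final length, so the magnesium alloy is put into tension and the bronze into compression, with equal and opposite forces P (no external load).
Setting the final lengths equal and cancelling L: (α₁ − α₂)ΔT = P/(A₁E₁) + P/(A₂E₂).
|α₁ − α₂|·ΔT = 8.2×10⁻⁶ × 63 = 0.0005166.
1/(A₁E₁) + 1/(A₂E₂) = 1/(2075×105×10³) + 1/(160×45×10³) = 1.435×10⁻⁷ N⁻¹.
So P = 0.0005166 / 1.435×10⁻⁷ = 3.601 kN.
σ_{bronze} = P/A₁ = 3601/2075 = 1.735 MPa, compressive.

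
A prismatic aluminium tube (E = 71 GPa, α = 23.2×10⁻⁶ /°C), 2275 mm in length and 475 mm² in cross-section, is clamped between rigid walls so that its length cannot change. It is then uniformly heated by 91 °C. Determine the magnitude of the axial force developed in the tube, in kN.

With zero net strain, σ = E·αΔT = 71 GPa × 23.2×10⁻⁶ × 91 = 149.9 MPa.
P = AEαΔT = 475 × 71×10³ × 23.2×10⁻⁶ × 91 = 71.2 kN (compressive).

P ≈ 71.2 kN (compressive)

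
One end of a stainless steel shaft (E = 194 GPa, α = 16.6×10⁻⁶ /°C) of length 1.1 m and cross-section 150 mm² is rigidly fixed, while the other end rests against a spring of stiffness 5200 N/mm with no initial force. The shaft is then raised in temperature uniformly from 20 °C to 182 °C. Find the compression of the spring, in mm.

Free thermal expansion: δ_free = αΔT L = 16.6×10⁻⁶ × 162 × 1100 = 2.958 mm.
With a force P in the spring, the elastic change of the shaft is PL/(AE) and that of the spring is P/k; compatibility requires their sum to equal δ_free.
P [ L/(AE) + 1/k ] = δ_free → P [ 1100/(150×194×10³) + 1/(5200) ] = 2.958.
P = 2.958 / 0.0002301 = 12860 N.
Spring compression = P/k = 12860/(5200) = 2.472 mm.

δ ≈ 2.47 mm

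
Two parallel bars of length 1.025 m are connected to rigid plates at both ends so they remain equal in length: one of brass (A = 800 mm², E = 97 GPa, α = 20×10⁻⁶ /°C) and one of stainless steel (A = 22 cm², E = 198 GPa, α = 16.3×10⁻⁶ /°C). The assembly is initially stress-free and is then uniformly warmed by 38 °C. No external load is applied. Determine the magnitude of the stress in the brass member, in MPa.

Equilibrium of a rigid end plate with no external load gives equal and opposite internal forces ±P in the two members. Since α_{brass} > α_{stainless steel}, heating drives the brass into compression and the stainless steel into tension.
Compatibility of the two members (thermal + elastic change equal): (α₁ − α₂)ΔT = P·[1/(A₁E₁) + 1/(A₂E₂)].
|α₁ − α₂|·ΔT = 3.7×10⁻⁶ × 38 = 0.0001406.
1/(A₁E₁) + 1/(A₂E₂) = 1/(800×97×10³) + 1/(2200×198×10³) = 1.518×10⁻⁸ N⁻¹.
So P = 0.0001406 / 1.518×10⁻⁸ = 9.261 kN.
σ_{brass} = P/A₁ = 9261/800 = 11.58 MPa, compressive.

σ ≈ 11.6 MPa (compressive)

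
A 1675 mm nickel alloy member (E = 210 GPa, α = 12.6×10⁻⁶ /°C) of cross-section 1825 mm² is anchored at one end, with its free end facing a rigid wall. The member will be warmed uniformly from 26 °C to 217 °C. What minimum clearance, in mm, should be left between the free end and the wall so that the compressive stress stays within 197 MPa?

g ≈ 2.46 mm

With no wall the member would lengthen by αΔT L = 12.6×10⁻⁶ × 191 × 1675 = 4.031 mm.
At the allowable stress the elastic shortening the wall may impose is σL/E = 197 × 1675 / (210×10³) = 1.571 mm.
The gap must absorb the remainder: g_min = 4.031 − 1.571 = 2.46 mm.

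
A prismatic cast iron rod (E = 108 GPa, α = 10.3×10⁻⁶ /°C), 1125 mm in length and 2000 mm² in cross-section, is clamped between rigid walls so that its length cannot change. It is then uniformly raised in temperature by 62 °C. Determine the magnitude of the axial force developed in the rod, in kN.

P ≈ 138 kN (compressive)

Full restraint means ε = 0, so the stress is σ = EαΔT = 108×10³ × 10.3×10⁻⁶ × 62 = 68.97 MPa.
P = AEαΔT = 2000 × 108×10³ × 10.3×10⁻⁶ × 62 = 137.9 kN (compressive).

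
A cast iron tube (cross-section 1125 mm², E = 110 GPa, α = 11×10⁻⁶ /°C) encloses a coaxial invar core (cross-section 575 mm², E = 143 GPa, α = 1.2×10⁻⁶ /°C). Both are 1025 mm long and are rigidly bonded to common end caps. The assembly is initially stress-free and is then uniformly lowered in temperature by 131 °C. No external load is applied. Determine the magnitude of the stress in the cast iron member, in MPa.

Equilibrium of a rigid end plate with no external load gives equal and opposite internal forces ±P in the two members. Since α_{cast iron} > α_{invar}, cooling drives the cast iron into tension and the invar into compression.
Setting the final lengths equal and cancelling L: (α₁ − α₂)ΔT = P/(A₁E₁) + P/(A₂E₂).
|α₁ − α₂|·ΔT = 9.8×10⁻⁶ × 131 = 0.001284.
1/(A₁E₁) + 1/(A₂E₂) = 1/(1125×110×10³) + 1/(575×143×10³) = 2.024×10⁻⁸ N⁻¹.
P = 0.001284 / 2.024×10⁻⁸ = 63420 N = 63.42 kN.
σ_{cast iron} = P/A₁ = 63420/1125 = 56.37 MPa, tensile.

σ ≈ 56.4 MPa (tensile)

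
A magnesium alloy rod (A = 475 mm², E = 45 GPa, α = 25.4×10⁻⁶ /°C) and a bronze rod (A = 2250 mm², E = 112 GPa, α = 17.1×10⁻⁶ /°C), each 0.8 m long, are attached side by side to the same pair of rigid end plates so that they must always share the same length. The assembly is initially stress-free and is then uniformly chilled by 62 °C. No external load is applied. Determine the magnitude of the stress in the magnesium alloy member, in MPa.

σ ≈ 21.3 MPa (tensile)

The magnesium alloy has the larger α, so on cooling it would change length more than the bronze if both were free. The rigid plates force a common final length, so the magnesium alloy is put into tension and the bronze into compression, with equal and opposite forces P (no external load).
Setting the final lengths equal and cancelling L: (α₁ − α₂)ΔT = P/(A₁E₁) + P/(A₂E₂).
|α₁ − α₂|·ΔT = 8.3×10⁻⁶ × 62 = 0.0005146.
1/(A₁E₁) + 1/(A₂E₂) = 1/(475×45×10³) + 1/(2250×112×10³) = 5.075×10⁻⁸ N⁻¹.
P = 0.0005146 / 5.075×10⁻⁸ = 10140 N = 10.14 kN.
σ_{magnesium alloy} = P/A₁ = 10140/475 = 21.35 MPa, tensile.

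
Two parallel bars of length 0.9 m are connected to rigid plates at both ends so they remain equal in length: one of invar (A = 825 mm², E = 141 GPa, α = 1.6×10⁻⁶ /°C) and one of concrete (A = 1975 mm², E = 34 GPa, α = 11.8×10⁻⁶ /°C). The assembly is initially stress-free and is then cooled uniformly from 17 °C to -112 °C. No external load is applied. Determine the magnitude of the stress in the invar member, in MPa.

Equilibrium of a rigid end plate with no external load gives equal and opposite internal forces ±P in the two members. Since α_{concrete} > α_{invar}, cooling drives the concrete into tension and the invar into compression.
Setting the final lengths equal and cancelling L: (α₁ − α₂)ΔT = P/(A₁E₁) + P/(A₂E₂).
|α₁ − α₂|·ΔT = 10.2×10⁻⁶ × 129 = 0.001316.
1/(A₁E₁) + 1/(A₂E₂) = 1/(825×141×10³) + 1/(1975×34×10³) = 2.349×10⁻⁸ N⁻¹.
So P = 0.001316 / 2.349×10⁻⁸ = 56.02 kN.
σ_{invar} = P/A₁ = 56020/825 = 67.9 MPa, compressive.

σ ≈ 67.9 MPa (compressive)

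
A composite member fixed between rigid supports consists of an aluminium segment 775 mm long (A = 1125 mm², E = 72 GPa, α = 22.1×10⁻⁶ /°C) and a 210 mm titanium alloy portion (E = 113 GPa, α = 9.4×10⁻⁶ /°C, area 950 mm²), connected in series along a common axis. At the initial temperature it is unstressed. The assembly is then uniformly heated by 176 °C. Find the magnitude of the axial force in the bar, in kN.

P ≈ 292 kN (compressive)

Free thermal expansion of the whole bar: Σ αᵢΔT Lᵢ = 22.1×10⁻⁶×176×775 + 9.4×10⁻⁶×176×210 = 3.362 mm.
The walls prevent any net length change, so an axial force P (same in every segment) develops. Compatibility: P · Σ Lᵢ/(AᵢEᵢ) = δ_free.
Σ Lᵢ/(AᵢEᵢ) = 775/(1125×72×10³) + 210/(950×113×10³) = 1.152×10⁻⁵ mm/N.
So P = 3.362 / 1.152×10⁻⁵ = 291.7 kN, compressive.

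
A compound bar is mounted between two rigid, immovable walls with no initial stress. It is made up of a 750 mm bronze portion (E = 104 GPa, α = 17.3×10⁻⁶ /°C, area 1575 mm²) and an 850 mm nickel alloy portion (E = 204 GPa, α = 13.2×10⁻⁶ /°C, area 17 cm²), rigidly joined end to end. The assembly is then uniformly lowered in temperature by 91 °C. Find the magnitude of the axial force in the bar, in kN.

Free thermal contraction of the whole bar: Σ αᵢΔT Lᵢ = 17.3×10⁻⁶×91×750 + 13.2×10⁻⁶×91×850 = 2.202 mm.
Since the ends are fixed, an axial force P builds up, equal in every segment, with P · Σ Lᵢ/(AᵢEᵢ) = δ_free.
The series flexibility is Σ Lᵢ/(AᵢEᵢ) = 750/(1575×104×10³) + 850/(1700×204×10³) = 7.03×10⁻⁶ mm/N.
Hence P = δ_free / Σ(L/AE) = 2.202/7.03×10⁻⁶ = 313.2 kN (tensile).

P ≈ 313 kN (tensile)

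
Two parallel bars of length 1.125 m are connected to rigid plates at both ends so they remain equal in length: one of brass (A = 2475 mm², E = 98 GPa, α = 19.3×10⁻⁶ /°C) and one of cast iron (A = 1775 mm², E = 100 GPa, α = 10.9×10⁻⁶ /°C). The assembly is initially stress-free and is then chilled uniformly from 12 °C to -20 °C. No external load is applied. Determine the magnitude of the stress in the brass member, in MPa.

Equilibrium of a rigid end plate with no external load gives equal and opposite internal forces ±P in the two members. Since α_{brass} > α_{cast iron}, cooling drives the brass into tension and the cast iron into compression.
Equating the net (thermal + elastic) strains gives |α₁ − α₂|·ΔT = P·[1/(A₁E₁) + 1/(A₂E₂)].
|α₁ − α₂|·ΔT = 8.4×10⁻⁶ × 32 = 0.0002688.
1/(A₁E₁) + 1/(A₂E₂) = 1/(2475×98×10³) + 1/(1775×100×10³) = 9.757×10⁻⁹ N⁻¹.
So P = 0.0002688 / 9.757×10⁻⁹ = 27.55 kN.
σ_{brass} = P/A₁ = 27550/2475 = 11.13 MPa, tensile.

σ ≈ 11.1 MPa (tensile)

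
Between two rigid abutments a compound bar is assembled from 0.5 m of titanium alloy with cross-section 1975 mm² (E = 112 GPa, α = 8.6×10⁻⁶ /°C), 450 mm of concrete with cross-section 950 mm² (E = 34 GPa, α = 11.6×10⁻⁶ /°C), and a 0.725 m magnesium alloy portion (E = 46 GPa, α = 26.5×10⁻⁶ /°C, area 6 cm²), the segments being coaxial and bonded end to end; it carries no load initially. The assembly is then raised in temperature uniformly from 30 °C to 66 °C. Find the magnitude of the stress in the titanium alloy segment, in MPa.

σ ≈ 12.3 MPa (compressive)

Free thermal expansion of the whole bar: Σ αᵢΔT Lᵢ = 8.6×10⁻⁶×36×500 + 11.6×10⁻⁶×36×450 + 26.5×10⁻⁶×36×725 = 1.034 mm.
The rigid supports impose zero overall length change; the single axial force P common to all segments must satisfy P Σ Lᵢ/(AᵢEᵢ) = δ_free.
The series flexibility is Σ Lᵢ/(AᵢEᵢ) = 500/(1975×112×10³) + 450/(950×34×10³) + 725/(600×46×10³) = 4.246×10⁻⁵ mm/N.
So P = 1.034 / 4.246×10⁻⁵ = 24.36 kN, compressive.
σ_{titanium alloy} = P / A = 24360 / 1975 = 12.33 MPa.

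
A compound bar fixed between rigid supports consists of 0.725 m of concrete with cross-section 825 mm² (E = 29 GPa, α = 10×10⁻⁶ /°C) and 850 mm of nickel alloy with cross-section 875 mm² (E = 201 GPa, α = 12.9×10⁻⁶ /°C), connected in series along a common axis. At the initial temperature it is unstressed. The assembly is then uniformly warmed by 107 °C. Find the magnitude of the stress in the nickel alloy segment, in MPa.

Free thermal expansion of the whole bar: Σ αᵢΔT Lᵢ = 10×10⁻⁶×107×725 + 12.9×10⁻⁶×107×850 = 1.949 mm.
The walls prevent any net length change, so an axial force P (same in every segment) develops. Compatibility: P · Σ Lᵢ/(AᵢEᵢ) = δ_free.
The series flexibility is Σ Lᵢ/(AᵢEᵢ) = 725/(825×29×10³) + 850/(875×201×10³) = 3.514×10⁻⁵ mm/N.
P = 1.949 / 3.514×10⁻⁵ = 55470 N = 55.47 kN, compressive.
σ_{nickel alloy} = P / A = 55470 / 875 = 63.39 MPa.

σ ≈ 63.4 MPa (compressive)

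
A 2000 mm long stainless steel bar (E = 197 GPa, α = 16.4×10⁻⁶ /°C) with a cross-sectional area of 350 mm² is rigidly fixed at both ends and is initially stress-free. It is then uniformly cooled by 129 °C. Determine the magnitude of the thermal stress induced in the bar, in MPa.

σ ≈ 417 MPa (tensile)

With length fixed, the mechanical strain must cancel the thermal strain αΔT = 16.4×10⁻⁶ × 129 = 2115.6×10⁻⁶.
Hence σ = E·αΔT = 197×10³ × 2115.6×10⁻⁶ = 416.8 MPa, tensile.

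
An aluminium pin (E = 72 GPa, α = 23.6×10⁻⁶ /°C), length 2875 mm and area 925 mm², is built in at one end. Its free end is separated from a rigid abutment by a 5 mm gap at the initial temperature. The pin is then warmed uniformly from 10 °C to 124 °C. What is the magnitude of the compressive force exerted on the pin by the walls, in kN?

P ≈ 63.4 kN

If the wall were absent the pin would grow by αΔT L = 23.6×10⁻⁶ × 114 × 2875 = 7.735 mm.
This exceeds the 5 mm gap, so the wall pushes back. The portion of expansion that must be recovered elastically is δ_free − gap = 7.735 − 5 = 2.735 mm.
So σ = E(δ_free − g)/L = 72×10³ × 2.735/2875 = 68.49 MPa.
Force on the wall = σA = 68.49 × 925 mm² = 63.35 kN.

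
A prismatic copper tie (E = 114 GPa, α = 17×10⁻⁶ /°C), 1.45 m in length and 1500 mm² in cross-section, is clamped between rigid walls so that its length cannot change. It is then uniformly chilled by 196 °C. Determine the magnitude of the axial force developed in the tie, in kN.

P ≈ 570 kN (tensile)

With zero net strain, σ = E·αΔT = 114 GPa × 17×10⁻⁶ × 196 = 379.8 MPa.
P = AEαΔT = 1500 × 114×10³ × 17×10⁻⁶ × 196 = 569.8 kN (tensile).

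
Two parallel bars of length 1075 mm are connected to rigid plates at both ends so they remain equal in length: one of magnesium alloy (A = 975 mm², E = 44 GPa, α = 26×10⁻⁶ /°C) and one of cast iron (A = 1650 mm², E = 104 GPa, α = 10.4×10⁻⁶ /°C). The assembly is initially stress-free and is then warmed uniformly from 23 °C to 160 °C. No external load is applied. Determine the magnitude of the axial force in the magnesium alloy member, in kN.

P ≈ 73.3 kN (compressive in the magnesium alloy)

Both members must finish at the same length. With the larger α, the magnesium alloy tends to over-expand; the plates restrain it, putting the magnesium alloy in compression and the cast iron in tension. With no external load the two internal forces are equal and opposite, magnitude P.
Compatibility of the two members (thermal + elastic change equal): (α₁ − α₂)ΔT = P·[1/(A₁E₁) + 1/(A₂E₂)].
|α₁ − α₂|·ΔT = 15.6×10⁻⁶ × 137 = 0.002137.
1/(A₁E₁) + 1/(A₂E₂) = 1/(975×44×10³) + 1/(1650×104×10³) = 2.914×10⁻⁸ N⁻¹.
So P = 0.002137 / 2.914×10⁻⁸ = 73.35 kN.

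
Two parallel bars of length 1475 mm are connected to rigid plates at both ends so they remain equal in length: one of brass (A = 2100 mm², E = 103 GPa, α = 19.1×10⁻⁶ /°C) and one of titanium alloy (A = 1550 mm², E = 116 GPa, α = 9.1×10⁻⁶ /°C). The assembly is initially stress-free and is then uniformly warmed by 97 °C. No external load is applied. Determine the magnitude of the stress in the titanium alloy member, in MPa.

Both members must finish at the same length. With the larger α, the brass tends to over-expand; the plates restrain it, putting the brass in compression and the titanium alloy in tension. With no external load the two internal forces are equal and opposite, magnitude P.
Setting the final lengths equal and cancelling L: (α₁ − α₂)ΔT = P/(A₁E₁) + P/(A₂E₂).
|α₁ − α₂|·ΔT = 10×10⁻⁶ × 97 = 0.00097.
1/(A₁E₁) + 1/(A₂E₂) = 1/(2100×103×10³) + 1/(1550×116×10³) = 1.018×10⁻⁸ N⁻¹.
So P = 0.00097 / 1.018×10⁻⁸ = 95.24 kN.
σ_{titanium alloy} = P/A₂ = 95240/1550 = 61.44 MPa, tensile.

σ ≈ 61.4 MPa (tensile)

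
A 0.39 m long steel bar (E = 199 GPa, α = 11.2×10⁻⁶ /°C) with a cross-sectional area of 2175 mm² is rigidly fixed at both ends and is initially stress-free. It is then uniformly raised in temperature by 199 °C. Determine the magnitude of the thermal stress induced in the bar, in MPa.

Because both ends are immovable the net strain is zero, and the suppressed thermal strain is αΔT = 11.2×10⁻⁶ × 199 = 2228.8×10⁻⁶.
Hence σ = E·αΔT = 199×10³ × 2228.8×10⁻⁶ = 443.5 MPa, compressive.

σ ≈ 444 MPa (compressive)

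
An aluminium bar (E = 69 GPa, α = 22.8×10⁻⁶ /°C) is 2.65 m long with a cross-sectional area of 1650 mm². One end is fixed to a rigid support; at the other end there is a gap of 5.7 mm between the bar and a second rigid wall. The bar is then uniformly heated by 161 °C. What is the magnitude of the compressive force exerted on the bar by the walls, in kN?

Unrestrained expansion: δ_free = αΔT L = 22.8×10⁻⁶ × 161 × 2650 = 9.728 mm.
The gap closes (δ_free > 5.7 mm) and the wall then resists a further 9.728 − 5.7 = 4.028 mm of expansion.
So σ = E(δ_free − g)/L = 69×10³ × 4.028/2650 = 104.9 MPa.
P = σA = 104.9 × 1650 = 173 kN.

P ≈ 173 kN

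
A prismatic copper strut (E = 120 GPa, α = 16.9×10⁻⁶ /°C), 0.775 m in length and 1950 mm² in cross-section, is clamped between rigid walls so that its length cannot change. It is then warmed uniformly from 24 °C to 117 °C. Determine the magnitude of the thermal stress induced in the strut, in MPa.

σ ≈ 189 MPa (compressive)

The supports are rigid, so the total axial strain is zero. The restrained thermal strain is ε = αΔT = 16.9×10⁻⁶ × 93 = 1571.7×10⁻⁶.
Hence σ = E·αΔT = 120×10³ × 1571.7×10⁻⁶ = 188.6 MPa, compressive.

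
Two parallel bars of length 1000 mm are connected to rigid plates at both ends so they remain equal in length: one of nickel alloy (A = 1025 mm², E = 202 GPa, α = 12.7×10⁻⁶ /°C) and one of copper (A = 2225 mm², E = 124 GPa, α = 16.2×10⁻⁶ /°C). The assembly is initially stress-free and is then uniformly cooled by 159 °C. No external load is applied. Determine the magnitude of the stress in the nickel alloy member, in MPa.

The copper has the larger α, so on cooling it would change length more than the nickel alloy if both were free. The rigid plates force a common final length, so the copper is put into tension and the nickel alloy into compression, with equal and opposite forces P (no external load).
Compatibility of the two members (thermal + elastic change equal): (α₁ − α₂)ΔT = P·[1/(A₁E₁) + 1/(A₂E₂)].
|α₁ − α₂|·ΔT = 3.5×10⁻⁶ × 159 = 0.0005565.
1/(A₁E₁) + 1/(A₂E₂) = 1/(1025×202×10³) + 1/(2225×124×10³) = 8.454×10⁻⁹ N⁻¹.
So P = 0.0005565 / 8.454×10⁻⁹ = 65.82 kN.
σ_{nickel alloy} = P/A₁ = 65820/1025 = 64.22 MPa, compressive.

σ ≈ 64.2 MPa (compressive)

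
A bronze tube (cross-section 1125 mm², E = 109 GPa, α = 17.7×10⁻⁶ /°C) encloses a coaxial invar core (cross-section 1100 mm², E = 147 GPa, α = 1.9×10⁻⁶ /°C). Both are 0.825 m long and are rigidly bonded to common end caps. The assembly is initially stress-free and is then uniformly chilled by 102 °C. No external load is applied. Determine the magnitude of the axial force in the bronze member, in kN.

Both members must finish at the same length. With the larger α, the bronze tends to over-contract; the plates restrain it, putting the bronze in tension and the invar in compression. With no external load the two internal forces are equal and opposite, magnitude P.
Compatibility of the two members (thermal + elastic change equal): (α₁ − α₂)ΔT = P·[1/(A₁E₁) + 1/(A₂E₂)].
|α₁ − α₂|·ΔT = 15.8×10⁻⁶ × 102 = 0.001612.
1/(A₁E₁) + 1/(A₂E₂) = 1/(1125×109×10³) + 1/(1100×147×10³) = 1.434×10⁻⁸ N⁻¹.
P = 0.001612 / 1.434×10⁻⁸ = 112400 N = 112.4 kN.

P ≈ 112 kN (tensile in the bronze)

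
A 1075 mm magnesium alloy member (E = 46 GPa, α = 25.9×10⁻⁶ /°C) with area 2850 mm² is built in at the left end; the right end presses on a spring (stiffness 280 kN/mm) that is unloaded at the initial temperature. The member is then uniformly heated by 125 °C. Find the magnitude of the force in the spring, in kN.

If the spring were absent the member would lengthen by αΔT L = 25.9×10⁻⁶ × 125 × 1075 = 3.48 mm.
Let P be the compressive force at the spring. The member shortens elastically by PL/(AE) and the spring compresses by P/k; together these equal δ_free.
P [ L/(AE) + 1/k ] = δ_free → P [ 1075/(2850×46×10³) + 1/(280×10³) ] = 3.48.
P = 3.48 / 1.177×10⁻⁵ = 295700 N.

P ≈ 296 kN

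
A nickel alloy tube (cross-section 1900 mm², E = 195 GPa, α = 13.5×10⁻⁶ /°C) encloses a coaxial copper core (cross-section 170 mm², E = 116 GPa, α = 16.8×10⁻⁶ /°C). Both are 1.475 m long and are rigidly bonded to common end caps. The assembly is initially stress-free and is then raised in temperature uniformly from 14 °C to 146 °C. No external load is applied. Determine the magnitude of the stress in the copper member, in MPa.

σ ≈ 48 MPa (compressive)

The copper has the larger α, so on heating it would change length more than the nickel alloy if both were free. The rigid plates force a common final length, so the copper is put into compression and the nickel alloy into tension, with equal and opposite forces P (no external load).
Equating the net (thermal + elastic) strains gives |α₁ − α₂|·ΔT = P·[1/(A₁E₁) + 1/(A₂E₂)].
|α₁ − α₂|·ΔT = 3.3×10⁻⁶ × 132 = 0.0004356.
1/(A₁E₁) + 1/(A₂E₂) = 1/(1900×195×10³) + 1/(170×116×10³) = 5.341×10⁻⁸ N⁻¹.
So P = 0.0004356 / 5.341×10⁻⁸ = 8.156 kN.
σ_{copper} = P/A₂ = 8156/170 = 47.98 MPa, compressive.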